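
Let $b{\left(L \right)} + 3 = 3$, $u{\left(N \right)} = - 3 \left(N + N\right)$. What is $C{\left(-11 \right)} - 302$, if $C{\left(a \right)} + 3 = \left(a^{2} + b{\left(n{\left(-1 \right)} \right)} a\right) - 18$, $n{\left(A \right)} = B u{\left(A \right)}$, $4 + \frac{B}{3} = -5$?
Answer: $-202$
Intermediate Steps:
$B = -27$ ($B = -12 + 3 \left(-5\right) = -12 - 15 = -27$)
$u{\left(N \right)} = - 6 N$ ($u{\left(N \right)} = - 3 \cdot 2 N = - 6 N$)
$n{\left(A \right)} = 162 A$ ($n{\left(A \right)} = - 27 \left(- 6 A\right) = 162 A$)
$b{\left(L \right)} = 0$ ($b{\left(L \right)} = -3 + 3 = 0$)
$C{\left(a \right)} = -21 + a^{2}$ ($C{\left(a \right)} = -3 + \left(\left(a^{2} + 0 a\right) - 18\right) = -3 + \left(\left(a^{2} + 0\right) - 18\right) = -3 + \left(a^{2} - 18\right) = -3 + \left(-18 + a^{2}\right) = -21 + a^{2}$)
$C{\left(-11 \right)} - 302 = \left(-21 + \left(-11\right)^{2}\right) - 302 = \left(-21 + 121\right) - 302 = 100 - 302 = -202$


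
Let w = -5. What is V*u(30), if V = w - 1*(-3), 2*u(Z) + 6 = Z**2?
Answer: -894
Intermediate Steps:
u(Z) = -3 + Z**2/2
V = -2 (V = -5 - 1*(-3) = -5 + 3 = -2)
V*u(30) = -2*(-3 + (1/2)*30**2) = -2*(-3 + (1/2)*900) = -2*(-3 + 450) = -2*447 = -894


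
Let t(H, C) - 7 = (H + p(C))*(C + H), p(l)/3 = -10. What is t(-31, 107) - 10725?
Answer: -15354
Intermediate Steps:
p(l) = -30 (p(l) = 3*(-10) = -30)
t(H, C) = 7 + (-30 + H)*(C + H) (t(H, C) = 7 + (H - 30)*(C + H) = 7 + (-30 + H)*(C + H))
t(-31, 107) - 10725 = (7 + (-31)² - 30*107 - 30*(-31) + 107*(-31)) - 10725 = (7 + 961 - 3210 + 930 - 3317) - 10725 = -4629 - 10725 = -15354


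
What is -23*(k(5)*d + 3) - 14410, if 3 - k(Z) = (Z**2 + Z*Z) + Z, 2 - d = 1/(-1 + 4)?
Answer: -37457/3 ≈ -12486.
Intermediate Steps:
d = 5/3 (d = 2 - 1/(-1 + 4) = 2 - 1/3 = 5/3 ≈ 1.6667)
k(Z) = 3 - Z - 2*Z**2 (k(Z) = 3 - ((Z**2 + Z*Z) + Z) = 3 - ((Z**2 + Z**2) + Z) = 3 - (2*Z**2 + Z) = 3 - (Z + 2*Z**2) = 3 + (-Z - 2*Z**2) = 3 - Z - 2*Z**2)
-23*(k(5)*d + 3) - 14410 = -23*((3 - 1*5 - 2*5**2)*(5/3) + 3) - 14410 = -23*((3 - 5 - 2*25)*(5/3) + 3) - 14410 = -23*((3 - 5 - 50)*(5/3) + 3) - 14410 = -23*(-52*5/3 + 3) - 14410 = -23*(-260/3 + 3) - 14410 = -23*(-251/3) - 14410 = 5773/3 - 14410 = -37457/3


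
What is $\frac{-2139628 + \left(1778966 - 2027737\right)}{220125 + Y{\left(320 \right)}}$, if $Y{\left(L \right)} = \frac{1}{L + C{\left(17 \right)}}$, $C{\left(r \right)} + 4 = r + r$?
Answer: $- \frac{835939650}{77043751} \approx -10.85$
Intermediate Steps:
$C{\left(r \right)} = -4 + 2 r$ ($C{\left(r \right)} = -4 + \left(r + r\right) = -4 + 2 r$)
$Y{\left(L \right)} = \frac{1}{30 + L}$ ($Y{\left(L \right)} = \frac{1}{L + \left(-4 + 2 \cdot 17\right)} = \frac{1}{L + \left(-4 + 34\right)} = \frac{1}{L + 30} = \frac{1}{30 + L}$)
$\frac{-2139628 + \left(1778966 - 2027737\right)}{220125 + Y{\left(320 \right)}} = \frac{-2139628 + \left(1778966 - 2027737\right)}{220125 + \frac{1}{30 + 320}} = \frac{-2139628 - 248771}{220125 + \frac{1}{350}} = - \frac{2388399}{220125 + \frac{1}{350}} = - \frac{2388399}{\frac{77043751}{350}} = \left(-2388399\right) \frac{350}{77043751} = - \frac{835939650}{77043751}$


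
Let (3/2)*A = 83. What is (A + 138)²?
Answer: 336400/9 ≈ 37378.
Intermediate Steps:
A = 166/3 (A = (⅔)*83 = 166/3 ≈ 55.333)
(A + 138)² = (166/3 + 138)² = (580/3)² = 336400/9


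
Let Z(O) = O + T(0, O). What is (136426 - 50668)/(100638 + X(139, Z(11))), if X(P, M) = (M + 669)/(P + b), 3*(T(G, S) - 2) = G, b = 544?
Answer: 29286357/34368218 ≈ 0.85213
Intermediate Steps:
T(G, S) = 2 + G/3
Z(O) = 2 + O (Z(O) = O + (2 + (⅓)*0) = O + (2 + 0) = O + 2 = 2 + O)
X(P, M) = (669 + M)/(544 + P) (X(P, M) = (M + 669)/(P + 544) = (669 + M)/(544 + P))
(136426 - 50668)/(100638 + X(139, Z(11))) = (136426 - 50668)/(100638 + (669 + (2 + 11))/(544 + 139)) = 85758/(100638 + (669 + 13)/683) = 85758/(100638 + (1/683)*682) = 85758/(100638 + 682/683) = 85758/(68736436/683) = 85758*(683/68736436) = 29286357/34368218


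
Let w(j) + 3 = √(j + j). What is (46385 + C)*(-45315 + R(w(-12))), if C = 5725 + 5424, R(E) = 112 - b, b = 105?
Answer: -2606750472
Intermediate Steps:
w(j) = -3 + √2*√j (w(j) = -3 + √(j + j) = -3 + √(2*j) = -3 + √2*√j)
R(E) = 7 (R(E) = 112 - 1*105 = 112 - 105 = 7)
C = 11149
(46385 + C)*(-45315 + R(w(-12))) = (46385 + 11149)*(-45315 + 7) = 57534*(-45308) = -2606750472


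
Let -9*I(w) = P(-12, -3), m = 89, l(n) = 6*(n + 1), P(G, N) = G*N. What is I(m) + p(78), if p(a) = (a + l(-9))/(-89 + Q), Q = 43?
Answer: -107/23 ≈ -4.6522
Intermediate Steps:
l(n) = 6 + 6*n (l(n) = 6*(1 + n) = 6 + 6*n)
I(w) = -4 (I(w) = -(-4)*(-3)/3 = -1/9*36 = -4)
p(a) = 24/23 - a/46 (p(a) = (a + (6 + 6*(-9)))/(-89 + 43) = (a + (6 - 54))/(-46) = (a - 48)*(-1/46) = (-48 + a)*(-1/46) = 24/23 - a/46)
I(m) + p(78) = -4 + (24/23 - 1/46*78) = -4 + (24/23 - 39/23) = -4 - 15/23 = -107/23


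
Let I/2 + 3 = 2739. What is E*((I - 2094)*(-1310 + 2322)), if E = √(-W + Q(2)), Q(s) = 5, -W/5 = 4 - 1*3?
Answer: 3418536*√10 ≈ 1.0810e+7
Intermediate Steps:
I = 5472 (I = -6 + 2*2739 = -6 + 5478 = 5472)
W = -5 (W = -5*(4 - 1*3) = -5*(4 - 3) = -5*1 = -5)
E = √10 (E = √(-1*(-5) + 5) = √(5 + 5) = √10 ≈ 3.1623)
E*((I - 2094)*(-1310 + 2322)) = √10*((5472 - 2094)*(-1310 + 2322)) = √10*(3378*1012) = √10*3418536 = 3418536*√10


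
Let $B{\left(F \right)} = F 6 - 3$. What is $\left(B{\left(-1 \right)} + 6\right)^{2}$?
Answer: $9$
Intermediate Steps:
$B{\left(F \right)} = -3 + 6 F$ ($B{\left(F \right)} = 6 F - 3 = -3 + 6 F$)
$\left(B{\left(-1 \right)} + 6\right)^{2} = \left(\left(-3 + 6 \left(-1\right)\right) + 6\right)^{2} = \left(\left(-3 - 6\right) + 6\right)^{2} = \left(-9 + 6\right)^{2} = \left(-3\right)^{2} = 9$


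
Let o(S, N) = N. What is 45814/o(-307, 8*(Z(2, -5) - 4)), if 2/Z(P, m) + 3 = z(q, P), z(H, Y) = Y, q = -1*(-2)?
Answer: -22907/24 ≈ -954.46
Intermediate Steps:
q = 2
Z(P, m) = 2/(-3 + P)
45814/o(-307, 8*(Z(2, -5) - 4)) = 45814/((8*(2/(-3 + 2) - 4))) = 45814/((8*(2/(-1) - 4))) = 45814/((8*(2*(-1) - 4))) = 45814/((8*(-2 - 4))) = 45814/((8*(-6))) = 45814/(-48) = 45814*(-1/48) = -22907/24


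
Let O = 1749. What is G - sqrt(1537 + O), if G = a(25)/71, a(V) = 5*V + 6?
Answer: 131/71 - sqrt(3286) ≈ -55.479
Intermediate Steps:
a(V) = 6 + 5*V
G = 131/71 (G = (6 + 5*25)/71 = (6 + 125)*(1/71) = 131*(1/71) = 131/71 ≈ 1.8451)
G - sqrt(1537 + O) = 131/71 - sqrt(1537 + 1749) = 131/71 - sqrt(3286)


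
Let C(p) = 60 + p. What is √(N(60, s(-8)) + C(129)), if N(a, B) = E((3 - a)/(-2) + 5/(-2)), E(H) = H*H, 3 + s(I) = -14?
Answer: √865 ≈ 29.411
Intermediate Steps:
s(I) = -17 (s(I) = -3 - 14 = -17)
E(H) = H²
N(a, B) = (-4 + a/2)² (N(a, B) = ((3 - a)/(-2) + 5/(-2))² = ((3 - a)*(-½) + 5*(-½))² = ((-3/2 + a/2) - 5/2)² = (-4 + a/2)²)
√(N(60, s(-8)) + C(129)) = √((-8 + 60)²/4 + (60 + 129)) = √((¼)*52² + 189) = √((¼)*2704 + 189) = √(676 + 189) = √865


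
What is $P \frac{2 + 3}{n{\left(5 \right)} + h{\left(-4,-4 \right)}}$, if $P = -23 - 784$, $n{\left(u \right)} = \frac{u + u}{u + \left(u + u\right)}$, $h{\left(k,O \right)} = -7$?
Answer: $\frac{12105}{19} \approx 637.11$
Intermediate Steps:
$n{\left(u \right)} = \frac{2}{3}$ ($n{\left(u \right)} = \frac{2 u}{u + 2 u} = \frac{2 u}{3 u} = 2 u \frac{1}{3 u} = \frac{2}{3}$)
$P = -807$ ($P = -23 - 784 = -807$)
$P \frac{2 + 3}{n{\left(5 \right)} + h{\left(-4,-4 \right)}} = - 807 \frac{2 + 3}{\frac{2}{3} - 7} = - 807 \frac{5}{- \frac{19}{3}} = - 807 \cdot 5 \left(- \frac{3}{19}\right) = \left(-807\right) \left(- \frac{15}{19}\right) = \frac{12105}{19}$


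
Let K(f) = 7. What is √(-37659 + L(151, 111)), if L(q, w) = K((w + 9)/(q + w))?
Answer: 2*I*√9413 ≈ 194.04*I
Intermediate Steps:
L(q, w) = 7
√(-37659 + L(151, 111)) = √(-37659 + 7) = √(-37652) = 2*I*√9413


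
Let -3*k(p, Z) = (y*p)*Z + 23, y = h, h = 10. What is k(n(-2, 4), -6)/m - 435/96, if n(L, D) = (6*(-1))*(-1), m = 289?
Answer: -114931/27744 ≈ -4.1426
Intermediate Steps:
y = 10
n(L, D) = 6 (n(L, D) = -6*(-1) = 6)
k(p, Z) = -23/3 - 10*Z*p/3 (k(p, Z) = -((10*p)*Z + 23)/3 = -(10*Z*p + 23)/3 = -(23 + 10*Z*p)/3 = -23/3 - 10*Z*p/3)
k(n(-2, 4), -6)/m - 435/96 = (-23/3 - 10/3*(-6)*6)/289 - 435/96 = (-23/3 + 120)*(1/289) - 435*1/96 = (337/3)*(1/289) - 145/32 = 337/867 - 145/32 = -114931/27744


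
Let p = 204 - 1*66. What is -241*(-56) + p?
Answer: 13634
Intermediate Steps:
p = 138 (p = 204 - 66 = 138)
-241*(-56) + p = -241*(-56) + 138 = 13496 + 138 = 13634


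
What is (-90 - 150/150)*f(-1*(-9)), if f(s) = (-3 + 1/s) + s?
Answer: -5005/9 ≈ -556.11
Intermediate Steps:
f(s) = -3 + s + 1/s
(-90 - 150/150)*f(-1*(-9)) = (-90 - 150/150)*(-3 - 1*(-9) + 1/(-1*(-9))) = (-90 - 150*1/150)*(-3 + 9 + 1/9) = (-90 - 1)*(-3 + 9 + ⅑) = -91*55/9 = -5005/9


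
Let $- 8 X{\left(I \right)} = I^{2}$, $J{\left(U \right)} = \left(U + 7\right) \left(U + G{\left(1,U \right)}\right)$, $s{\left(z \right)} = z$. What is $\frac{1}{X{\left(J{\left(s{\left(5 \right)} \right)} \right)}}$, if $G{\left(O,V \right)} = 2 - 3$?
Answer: $- \frac{1}{288} \approx -0.0034722$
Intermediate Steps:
$G{\left(O,V \right)} = -1$ ($G{\left(O,V \right)} = 2 - 3 = -1$)
$J{\left(U \right)} = \left(-1 + U\right) \left(7 + U\right)$ ($J{\left(U \right)} = \left(U + 7\right) \left(U - 1\right) = \left(7 + U\right) \left(-1 + U\right) = \left(-1 + U\right) \left(7 + U\right)$)
$X{\left(I \right)} = - \frac{I^{2}}{8}$
$\frac{1}{X{\left(J{\left(s{\left(5 \right)} \right)} \right)}} = \frac{1}{\left(- \frac{1}{8}\right) \left(-7 + 5^{2} + 6 \cdot 5\right)^{2}} = \frac{1}{\left(- \frac{1}{8}\right) \left(-7 + 25 + 30\right)^{2}} = \frac{1}{\left(- \frac{1}{8}\right) 48^{2}} = \frac{1}{\left(- \frac{1}{8}\right) 2304} = \frac{1}{-288} = - \frac{1}{288}$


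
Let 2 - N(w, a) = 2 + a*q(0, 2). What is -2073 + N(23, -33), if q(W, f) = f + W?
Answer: -2007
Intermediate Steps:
q(W, f) = W + f
N(w, a) = -2*a (N(w, a) = 2 - (2 + a*(0 + 2)) = 2 - (2 + a*2) = 2 - (2 + 2*a) = 2 + (-2 - 2*a) = -2*a)
-2073 + N(23, -33) = -2073 - 2*(-33) = -2073 + 66 = -2007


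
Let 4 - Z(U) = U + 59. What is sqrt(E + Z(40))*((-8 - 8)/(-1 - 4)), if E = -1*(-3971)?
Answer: 32*sqrt(969)/5 ≈ 199.22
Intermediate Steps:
Z(U) = -55 - U (Z(U) = 4 - (U + 59) = 4 - (59 + U) = 4 + (-59 - U) = -55 - U)
E = 3971
sqrt(E + Z(40))*((-8 - 8)/(-1 - 4)) = sqrt(3971 + (-55 - 1*40))*((-8 - 8)/(-1 - 4)) = sqrt(3971 + (-55 - 40))*(-16/(-5)) = sqrt(3971 - 95)*(-16*(-1/5)) = sqrt(3876)*(16/5) = (2*sqrt(969))*(16/5) = 32*sqrt(969)/5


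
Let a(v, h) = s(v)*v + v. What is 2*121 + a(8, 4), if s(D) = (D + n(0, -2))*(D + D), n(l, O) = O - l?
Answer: 1018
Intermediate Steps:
s(D) = 2*D*(-2 + D) (s(D) = (D + (-2 - 1*0))*(D + D) = (D + (-2 + 0))*(2*D) = (D - 2)*(2*D) = (-2 + D)*(2*D) = 2*D*(-2 + D))
a(v, h) = v + 2*v²*(-2 + v) (a(v, h) = (2*v*(-2 + v))*v + v = 2*v²*(-2 + v) + v = v + 2*v²*(-2 + v))
2*121 + a(8, 4) = 2*121 + 8*(1 + 2*8*(-2 + 8)) = 242 + 8*(1 + 2*8*6) = 242 + 8*(1 + 96) = 242 + 8*97 = 242 + 776 = 1018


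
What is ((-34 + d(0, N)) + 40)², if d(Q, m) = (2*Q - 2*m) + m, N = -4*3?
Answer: 324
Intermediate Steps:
N = -12
d(Q, m) = -m + 2*Q (d(Q, m) = (-2*m + 2*Q) + m = -m + 2*Q)
((-34 + d(0, N)) + 40)² = ((-34 + (-1*(-12) + 2*0)) + 40)² = ((-34 + (12 + 0)) + 40)² = ((-34 + 12) + 40)² = (-22 + 40)² = 18² = 324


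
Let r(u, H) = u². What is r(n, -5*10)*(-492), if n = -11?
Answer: -59532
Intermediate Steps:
r(n, -5*10)*(-492) = (-11)²*(-492) = 121*(-492) = -59532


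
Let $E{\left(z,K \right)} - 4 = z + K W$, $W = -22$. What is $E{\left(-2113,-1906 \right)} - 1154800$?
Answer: $-1114977$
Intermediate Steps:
$E{\left(z,K \right)} = 4 + z - 22 K$ ($E{\left(z,K \right)} = 4 + \left(z + K \left(-22\right)\right) = 4 - \left(- z + 22 K\right) = 4 + z - 22 K$)
$E{\left(-2113,-1906 \right)} - 1154800 = \left(4 - 2113 - -41932\right) - 1154800 = \left(4 - 2113 + 41932\right) - 1154800 = 39823 - 1154800 = -1114977$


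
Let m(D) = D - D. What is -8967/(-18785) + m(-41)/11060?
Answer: 8967/18785 ≈ 0.47735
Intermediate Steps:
m(D) = 0
-8967/(-18785) + m(-41)/11060 = -8967/(-18785) + 0/11060 = -8967*(-1/18785) + 0*(1/11060) = 8967/18785 + 0 = 8967/18785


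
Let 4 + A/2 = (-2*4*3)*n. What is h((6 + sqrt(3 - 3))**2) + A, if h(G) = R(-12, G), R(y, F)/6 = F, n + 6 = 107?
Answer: -4640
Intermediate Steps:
n = 101 (n = -6 + 107 = 101)
A = -4856 (A = -8 + 2*((-2*4*3)*101) = -8 + 2*(-8*3*101) = -8 + 2*(-24*101) = -8 + 2*(-2424) = -8 - 4848 = -4856)
R(y, F) = 6*F
h(G) = 6*G
h((6 + sqrt(3 - 3))**2) + A = 6*(6 + sqrt(3 - 3))**2 - 4856 = 6*(6 + sqrt(0))**2 - 4856 = 6*(6 + 0)**2 - 4856 = 6*6**2 - 4856 = 6*36 - 4856 = 216 - 4856 = -4640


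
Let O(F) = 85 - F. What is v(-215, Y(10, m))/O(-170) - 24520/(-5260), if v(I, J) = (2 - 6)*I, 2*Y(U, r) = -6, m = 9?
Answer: 107762/13413 ≈ 8.0341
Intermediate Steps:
Y(U, r) = -3 (Y(U, r) = (1/2)*(-6) = -3)
v(I, J) = -4*I
v(-215, Y(10, m))/O(-170) - 24520/(-5260) = (-4*(-215))/(85 - 1*(-170)) - 24520/(-5260) = 860/(85 + 170) - 24520*(-1/5260) = 860/255 + 1226/263 = 860*(1/255) + 1226/263 = 172/51 + 1226/263 = 107762/13413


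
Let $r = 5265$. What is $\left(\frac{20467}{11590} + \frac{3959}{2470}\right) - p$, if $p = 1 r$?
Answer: $- \frac{79276998}{15067} \approx -5261.6$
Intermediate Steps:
$p = 5265$ ($p = 1 \cdot 5265 = 5265$)
$\left(\frac{20467}{11590} + \frac{3959}{2470}\right) - p = \left(\frac{20467}{11590} + \frac{3959}{2470}\right) - 5265 = \frac{50757}{15067} - 5265 = - \frac{79276998}{15067}$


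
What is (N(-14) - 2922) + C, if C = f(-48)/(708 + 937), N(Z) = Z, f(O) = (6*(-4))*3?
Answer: -4829792/1645 ≈ -2936.0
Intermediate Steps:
f(O) = -72 (f(O) = -24*3 = -72)
C = -72/1645 (C = -72/(708 + 937) = -72/1645 ≈ -0.043769)
(N(-14) - 2922) + C = (-14 - 2922) - 72/1645 = -2936 - 72/1645 = -4829792/1645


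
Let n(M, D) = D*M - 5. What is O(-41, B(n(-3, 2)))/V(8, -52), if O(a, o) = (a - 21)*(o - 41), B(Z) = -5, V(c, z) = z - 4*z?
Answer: 713/39 ≈ 18.282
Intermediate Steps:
n(M, D) = -5 + D*M
V(c, z) = -3*z
O(a, o) = (-41 + o)*(-21 + a) (O(a, o) = (-21 + a)*(-41 + o) = (-41 + o)*(-21 + a))
O(-41, B(n(-3, 2)))/V(8, -52) = (861 - 41*(-41) - 21*(-5) - 41*(-5))/((-3*(-52))) = (861 + 1681 + 105 + 205)/156 = 2852*(1/156) = 713/39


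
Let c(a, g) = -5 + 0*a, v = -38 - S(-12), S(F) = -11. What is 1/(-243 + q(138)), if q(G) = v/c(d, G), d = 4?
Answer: -5/1188 ≈ -0.0042088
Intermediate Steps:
v = -27 (v = -38 - 1*(-11) = -38 + 11 = -27)
c(a, g) = -5 (c(a, g) = -5 + 0 = -5)
q(G) = 27/5 (q(G) = -27/(-5) = -27*(-1/5) = 27/5)
1/(-243 + q(138)) = 1/(-243 + 27/5) = 1/(-1188/5) = -5/1188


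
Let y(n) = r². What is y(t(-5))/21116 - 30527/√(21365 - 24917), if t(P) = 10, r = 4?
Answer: 4/5279 + 30527*I*√222/888 ≈ 0.00075772 + 512.21*I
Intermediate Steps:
y(n) = 16 (y(n) = 4² = 16)
y(t(-5))/21116 - 30527/√(21365 - 24917) = 16/21116 - 30527/√(21365 - 24917) = 16*(1/21116) - 30527*(-I*√222/888) = 4/5279 - 30527*(-I*√222/888) = 4/5279 - (-30527)*I*√222/888 = 4/5279 + 30527*I*√222/888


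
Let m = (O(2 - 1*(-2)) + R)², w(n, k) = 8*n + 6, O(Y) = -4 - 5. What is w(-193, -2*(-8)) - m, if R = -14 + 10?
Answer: -1707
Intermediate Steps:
O(Y) = -9
R = -4
w(n, k) = 6 + 8*n
m = 169 (m = (-9 - 4)² = (-13)² = 169)
w(-193, -2*(-8)) - m = (6 + 8*(-193)) - 1*169 = (6 - 1544) - 169 = -1538 - 169 = -1707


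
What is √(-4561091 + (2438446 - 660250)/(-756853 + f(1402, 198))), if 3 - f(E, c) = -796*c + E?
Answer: 10*I*√8499589518782/13651 ≈ 2135.7*I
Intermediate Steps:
f(E, c) = 3 - E + 796*c (f(E, c) = 3 - (-796*c + E) = 3 - (E - 796*c) = 3 + (-E + 796*c) = 3 - E + 796*c)
√(-4561091 + (2438446 - 660250)/(-756853 + f(1402, 198))) = √(-4561091 + (2438446 - 660250)/(-756853 + (3 - 1*1402 + 796*198))) = √(-4561091 + 1778196/(-756853 + (3 - 1402 + 157608))) = √(-4561091 + 1778196/(-756853 + 156209)) = √(-4561091 + 1778196/(-600644)) = √(-4561091 + 1778196*(-1/600644)) = √(-4561091 - 444549/150161) = √(-684898430200/150161) = 10*I*√8499589518782/13651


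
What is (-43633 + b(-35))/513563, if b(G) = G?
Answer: -43668/513563 ≈ -0.085029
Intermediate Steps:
(-43633 + b(-35))/513563 = (-43633 - 35)/513563 = -43668*1/513563 = -43668/513563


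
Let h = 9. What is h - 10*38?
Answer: -371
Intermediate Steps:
h - 10*38 = 9 - 10*38 = 9 - 380 = -371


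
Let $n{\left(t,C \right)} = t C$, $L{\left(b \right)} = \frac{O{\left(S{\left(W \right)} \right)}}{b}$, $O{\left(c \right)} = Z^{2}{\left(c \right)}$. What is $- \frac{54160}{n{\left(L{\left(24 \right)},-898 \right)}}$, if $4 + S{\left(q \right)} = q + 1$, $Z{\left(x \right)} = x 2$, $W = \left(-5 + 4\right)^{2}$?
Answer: $\frac{40620}{449} \approx 90.468$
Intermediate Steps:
$W = 1$ ($W = \left(-1\right)^{2} = 1$)
$Z{\left(x \right)} = 2 x$
$S{\left(q \right)} = -3 + q$ ($S{\left(q \right)} = -4 + \left(q + 1\right) = -4 + \left(1 + q\right) = -3 + q$)
$O{\left(c \right)} = 4 c^{2}$ ($O{\left(c \right)} = \left(2 c\right)^{2} = 4 c^{2}$)
$L{\left(b \right)} = \frac{16}{b}$ ($L{\left(b \right)} = \frac{4 \left(-3 + 1\right)^{2}}{b} = \frac{4 \left(-2\right)^{2}}{b} = \frac{4 \cdot 4}{b} = \frac{16}{b}$)
$n{\left(t,C \right)} = C t$
$- \frac{54160}{n{\left(L{\left(24 \right)},-898 \right)}} = - \frac{54160}{\left(-898\right) \frac{16}{24}} = - \frac{54160}{\left(-898\right) 16 \cdot \frac{1}{24}} = - \frac{54160}{\left(-898\right) \frac{2}{3}} = - \frac{54160}{- \frac{1796}{3}} = \left(-54160\right) \left(- \frac{3}{1796}\right) = \frac{40620}{449}$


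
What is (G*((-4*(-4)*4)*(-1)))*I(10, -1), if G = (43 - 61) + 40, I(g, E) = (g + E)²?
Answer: -114048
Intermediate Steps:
I(g, E) = (E + g)²
G = 22 (G = -18 + 40 = 22)
(G*((-4*(-4)*4)*(-1)))*I(10, -1) = (22*((-4*(-4)*4)*(-1)))*(-1 + 10)² = (22*((16*4)*(-1)))*9² = (22*(64*(-1)))*81 = (22*(-64))*81 = -1408*81 = -114048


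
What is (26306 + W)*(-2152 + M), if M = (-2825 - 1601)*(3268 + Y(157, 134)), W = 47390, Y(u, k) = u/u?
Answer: -1066436097216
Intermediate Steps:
Y(u, k) = 1
M = -14468594 (M = (-2825 - 1601)*(3268 + 1) = -4426*3269 = -14468594)
(26306 + W)*(-2152 + M) = (26306 + 47390)*(-2152 - 14468594) = 73696*(-14470746) = -1066436097216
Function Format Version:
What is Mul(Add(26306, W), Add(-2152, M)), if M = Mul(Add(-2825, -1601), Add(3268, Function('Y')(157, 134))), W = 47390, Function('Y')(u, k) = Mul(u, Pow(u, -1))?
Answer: -1066436097216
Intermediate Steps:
Function('Y')(u, k) = 1
M = -14468594 (M = Mul(Add(-2825, -1601), Add(3268, 1)) = Mul(-4426, 3269) = -14468594)
Mul(Add(26306, W), Add(-2152, M)) = Mul(Add(26306, 47390), Add(-2152, -14468594)) = Mul(73696, -14470746) = -1066436097216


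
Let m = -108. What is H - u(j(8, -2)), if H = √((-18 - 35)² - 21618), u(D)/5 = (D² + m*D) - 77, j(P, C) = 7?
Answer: 3920 + I*√18809 ≈ 3920.0 + 137.15*I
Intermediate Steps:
u(D) = -385 - 540*D + 5*D² (u(D) = 5*((D² - 108*D) - 77) = 5*(-77 + D² - 108*D) = -385 - 540*D + 5*D²)
H = I*√18809 (H = √((-53)² - 21618) = √(2809 - 21618) = √(-18809) = I*√18809 ≈ 137.15*I)
H - u(j(8, -2)) = I*√18809 - (-385 - 540*7 + 5*7²) = I*√18809 - (-385 - 3780 + 5*49) = I*√18809 - (-385 - 3780 + 245) = I*√18809 - 1*(-3920) = I*√18809 + 3920 = 3920 + I*√18809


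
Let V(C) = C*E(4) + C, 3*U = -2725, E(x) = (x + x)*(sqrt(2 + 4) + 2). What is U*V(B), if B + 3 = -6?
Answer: 138975 + 65400*sqrt(6) ≈ 2.9917e+5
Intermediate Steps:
E(x) = 2*x*(2 + sqrt(6)) (E(x) = (2*x)*(sqrt(6) + 2) = (2*x)*(2 + sqrt(6)) = 2*x*(2 + sqrt(6)))
U = -2725/3 (U = (1/3)*(-2725) = -2725/3 ≈ -908.33)
B = -9 (B = -3 - 6 = -9)
V(C) = C + C*(16 + 8*sqrt(6)) (V(C) = C*(2*4*(2 + sqrt(6))) + C = C*(16 + 8*sqrt(6)) + C = C + C*(16 + 8*sqrt(6)))
U*V(B) = -(-8175)*(17 + 8*sqrt(6)) = -2725*(-153 - 72*sqrt(6))/3 = 138975 + 65400*sqrt(6)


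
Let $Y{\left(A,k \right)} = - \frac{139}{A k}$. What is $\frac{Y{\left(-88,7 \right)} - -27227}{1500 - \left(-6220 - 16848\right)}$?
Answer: $\frac{16771971}{15133888} \approx 1.1082$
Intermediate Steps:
$Y{\left(A,k \right)} = - \frac{139}{A k}$ ($Y{\left(A,k \right)} = - 139 \frac{1}{A k} = - \frac{139}{A k}$)
$\frac{Y{\left(-88,7 \right)} - -27227}{1500 - \left(-6220 - 16848\right)} = \frac{- \frac{139}{\left(-88\right) 7} - -27227}{1500 - \left(-6220 - 16848\right)} = \frac{\left(-139\right) \left(- \frac{1}{88}\right) \frac{1}{7} + 27227}{1500 - -23068} = \frac{\frac{139}{616} + 27227}{1500 + 23068} = \frac{16771971}{616 \cdot 24568} = \frac{16771971}{616} \cdot \frac{1}{24568} = \frac{16771971}{15133888}$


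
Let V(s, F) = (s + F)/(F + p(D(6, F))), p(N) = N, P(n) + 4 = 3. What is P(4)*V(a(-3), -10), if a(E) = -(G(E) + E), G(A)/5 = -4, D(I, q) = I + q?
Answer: 13/14 ≈ 0.92857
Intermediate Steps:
P(n) = -1 (P(n) = -4 + 3 = -1)
G(A) = -20 (G(A) = 5*(-4) = -20)
a(E) = 20 - E (a(E) = -(-20 + E) = 20 - E)
V(s, F) = (F + s)/(6 + 2*F) (V(s, F) = (s + F)/(F + (6 + F)) = (F + s)/(6 + 2*F))
P(4)*V(a(-3), -10) = -(-10 + (20 - 1*(-3)))/(2*(3 - 10)) = -(-10 + (20 + 3))/(2*(-7)) = -(-1)*(-10 + 23)/(2*7) = -(-1)*13/(2*7) = -1*(-13/14) = 13/14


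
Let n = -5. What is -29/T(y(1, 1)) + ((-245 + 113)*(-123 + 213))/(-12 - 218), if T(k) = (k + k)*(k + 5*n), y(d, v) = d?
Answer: 57691/1104 ≈ 52.256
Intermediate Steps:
T(k) = 2*k*(-25 + k) (T(k) = (k + k)*(k + 5*(-5)) = (2*k)*(k - 25) = (2*k)*(-25 + k) = 2*k*(-25 + k))
-29/T(y(1, 1)) + ((-245 + 113)*(-123 + 213))/(-12 - 218) = -29*1/(2*(-25 + 1)) + ((-245 + 113)*(-123 + 213))/(-12 - 218) = -29/(2*1*(-24)) - 132*90/(-230) = -29/(-48) - 11880*(-1/230) = -29*(-1/48) + 1188/23 = 29/48 + 1188/23 = 57691/1104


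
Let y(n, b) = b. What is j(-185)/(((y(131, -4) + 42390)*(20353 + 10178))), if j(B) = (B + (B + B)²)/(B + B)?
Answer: -739/2588173932 ≈ -2.8553e-7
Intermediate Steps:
j(B) = (B + 4*B²)/(2*B) (j(B) = (B + (2*B)²)/((2*B)) = (B + 4*B²)*(1/(2*B)) = (B + 4*B²)/(2*B))
j(-185)/(((y(131, -4) + 42390)*(20353 + 10178))) = (½ + 2*(-185))/(((-4 + 42390)*(20353 + 10178))) = (½ - 370)/((42386*30531)) = -739/2/1294086966 = -739/2*1/1294086966 = -739/2588173932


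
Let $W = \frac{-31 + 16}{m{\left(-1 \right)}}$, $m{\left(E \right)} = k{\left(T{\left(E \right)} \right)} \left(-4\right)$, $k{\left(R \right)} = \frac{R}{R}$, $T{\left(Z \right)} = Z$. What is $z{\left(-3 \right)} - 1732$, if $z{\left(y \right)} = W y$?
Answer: $- \frac{6973}{4} \approx -1743.3$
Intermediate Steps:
$k{\left(R \right)} = 1$
$m{\left(E \right)} = -4$ ($m{\left(E \right)} = 1 \left(-4\right) = -4$)
$W = \frac{15}{4}$ ($W = \frac{-31 + 16}{-4} = \left(-15\right) \left(- \frac{1}{4}\right) = \frac{15}{4} \approx 3.75$)
$z{\left(y \right)} = \frac{15 y}{4}$
$z{\left(-3 \right)} - 1732 = \frac{15}{4} \left(-3\right) - 1732 = - \frac{45}{4} - 1732 = - \frac{6973}{4}$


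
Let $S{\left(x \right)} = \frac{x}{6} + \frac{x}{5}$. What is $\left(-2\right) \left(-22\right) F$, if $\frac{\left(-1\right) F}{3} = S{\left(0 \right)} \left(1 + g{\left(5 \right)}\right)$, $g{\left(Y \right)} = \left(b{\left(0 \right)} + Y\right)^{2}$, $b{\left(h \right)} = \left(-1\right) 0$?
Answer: $0$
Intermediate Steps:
$b{\left(h \right)} = 0$
$g{\left(Y \right)} = Y^{2}$ ($g{\left(Y \right)} = \left(0 + Y\right)^{2} = Y^{2}$)
$S{\left(x \right)} = \frac{11 x}{30}$ ($S{\left(x \right)} = x \frac{1}{6} + x \frac{1}{5} = \frac{x}{6} + \frac{x}{5} = \frac{11 x}{30}$)
$F = 0$ ($F = - 3 \cdot \frac{11}{30} \cdot 0 \left(1 + 5^{2}\right) = - 3 \cdot 0 \left(1 + 25\right) = - 3 \cdot 0 \cdot 26 = \left(-3\right) 0 = 0$)
$\left(-2\right) \left(-22\right) F = \left(-2\right) \left(-22\right) 0 = 44 \cdot 0 = 0$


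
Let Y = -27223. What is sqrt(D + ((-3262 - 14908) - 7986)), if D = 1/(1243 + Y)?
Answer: I*sqrt(4413566062095)/12990 ≈ 161.73*I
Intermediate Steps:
D = -1/25980 (D = 1/(1243 - 27223) = 1/(-25980) = -1/25980 ≈ -3.8491e-5)
sqrt(D + ((-3262 - 14908) - 7986)) = sqrt(-1/25980 + ((-3262 - 14908) - 7986)) = sqrt(-1/25980 + (-18170 - 7986)) = sqrt(-1/25980 - 26156) = sqrt(-679532881/25980) = I*sqrt(4413566062095)/12990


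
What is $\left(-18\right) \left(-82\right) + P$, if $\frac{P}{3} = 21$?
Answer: $1539$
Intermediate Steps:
$P = 63$ ($P = 3 \cdot 21 = 63$)
$\left(-18\right) \left(-82\right) + P = \left(-18\right) \left(-82\right) + 63 = 1476 + 63 = 1539$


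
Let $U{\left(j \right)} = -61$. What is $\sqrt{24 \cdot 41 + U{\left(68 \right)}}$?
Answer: $\sqrt{923} \approx 30.381$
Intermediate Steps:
$\sqrt{24 \cdot 41 + U{\left(68 \right)}} = \sqrt{24 \cdot 41 - 61} = \sqrt{984 - 61} = \sqrt{923}$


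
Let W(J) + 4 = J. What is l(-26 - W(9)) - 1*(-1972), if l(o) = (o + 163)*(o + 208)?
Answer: 25336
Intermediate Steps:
W(J) = -4 + J
l(o) = (163 + o)*(208 + o)
l(-26 - W(9)) - 1*(-1972) = (33904 + (-26 - (-4 + 9))**2 + 371*(-26 - (-4 + 9))) - 1*(-1972) = (33904 + (-26 - 1*5)**2 + 371*(-26 - 1*5)) + 1972 = (33904 + (-26 - 5)**2 + 371*(-26 - 5)) + 1972 = (33904 + (-31)**2 + 371*(-31)) + 1972 = (33904 + 961 - 11501) + 1972 = 23364 + 1972 = 25336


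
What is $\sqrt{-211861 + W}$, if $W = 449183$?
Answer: $\sqrt{237322} \approx 487.16$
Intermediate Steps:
$\sqrt{-211861 + W} = \sqrt{-211861 + 449183} = \sqrt{237322}$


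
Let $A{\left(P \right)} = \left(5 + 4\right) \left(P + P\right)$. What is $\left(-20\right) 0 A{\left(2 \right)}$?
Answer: $0$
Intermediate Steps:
$A{\left(P \right)} = 18 P$ ($A{\left(P \right)} = 9 \cdot 2 P = 18 P$)
$\left(-20\right) 0 A{\left(2 \right)} = \left(-20\right) 0 \cdot 18 \cdot 2 = 0 \cdot 36 = 0$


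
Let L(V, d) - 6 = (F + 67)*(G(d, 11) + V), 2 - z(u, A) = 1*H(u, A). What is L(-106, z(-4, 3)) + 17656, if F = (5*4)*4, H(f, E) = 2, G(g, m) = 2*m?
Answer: 5314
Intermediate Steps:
F = 80 (F = 20*4 = 80)
z(u, A) = 0 (z(u, A) = 2 - 2 = 0)
L(V, d) = 3240 + 147*V (L(V, d) = 6 + (80 + 67)*(2*11 + V) = 6 + 147*(22 + V) = 6 + (3234 + 147*V) = 3240 + 147*V)
L(-106, z(-4, 3)) + 17656 = (3240 + 147*(-106)) + 17656 = (3240 - 15582) + 17656 = -12342 + 17656 = 5314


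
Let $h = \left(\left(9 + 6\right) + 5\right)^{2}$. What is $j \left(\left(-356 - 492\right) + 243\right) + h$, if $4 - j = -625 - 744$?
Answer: $-830265$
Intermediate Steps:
$j = 1373$ ($j = 4 - \left(-625 - 744\right) = 4 - -1369 = 4 + 1369 = 1373$)
$h = 400$ ($h = \left(15 + 5\right)^{2} = 20^{2} = 400$)
$j \left(\left(-356 - 492\right) + 243\right) + h = 1373 \left(\left(-356 - 492\right) + 243\right) + 400 = 1373 \left(-848 + 243\right) + 400 = 1373 \left(-605\right) + 400 = -830665 + 400 = -830265$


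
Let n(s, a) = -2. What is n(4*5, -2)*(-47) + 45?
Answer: 139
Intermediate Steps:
n(4*5, -2)*(-47) + 45 = -2*(-47) + 45 = 94 + 45 = 139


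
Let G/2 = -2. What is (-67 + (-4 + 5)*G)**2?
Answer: 5041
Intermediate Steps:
G = -4 (G = 2*(-2) = -4)
(-67 + (-4 + 5)*G)**2 = (-67 + (-4 + 5)*(-4))**2 = (-67 + 1*(-4))**2 = (-67 - 4)**2 = (-71)**2 = 5041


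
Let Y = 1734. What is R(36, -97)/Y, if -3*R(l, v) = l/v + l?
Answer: -192/28033 ≈ -0.0068491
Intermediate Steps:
R(l, v) = -l/3 - l/(3*v) (R(l, v) = -(l/v + l)/3 = -(l + l/v)/3 = -l/3 - l/(3*v))
R(36, -97)/Y = -⅓*36*(1 - 97)/(-97)/1734 = -⅓*36*(-1/97)*(-96)*(1/1734) = -1152/97*1/1734 = -192/28033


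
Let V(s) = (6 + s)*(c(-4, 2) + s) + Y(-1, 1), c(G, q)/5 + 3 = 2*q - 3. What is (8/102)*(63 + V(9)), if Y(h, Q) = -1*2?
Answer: 184/51 ≈ 3.6078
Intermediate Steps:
c(G, q) = -30 + 10*q (c(G, q) = -15 + 5*(2*q - 3) = -15 + 5*(-3 + 2*q) = -15 + (-15 + 10*q) = -30 + 10*q)
Y(h, Q) = -2
V(s) = -2 + (-10 + s)*(6 + s) (V(s) = (6 + s)*((-30 + 10*2) + s) - 2 = (6 + s)*((-30 + 20) + s) - 2 = (6 + s)*(-10 + s) - 2 = (-10 + s)*(6 + s) - 2 = -2 + (-10 + s)*(6 + s))
(8/102)*(63 + V(9)) = (8/102)*(63 + (-62 + 9**2 - 4*9)) = (8*(1/102))*(63 + (-62 + 81 - 36)) = 4*(63 - 17)/51 = (4/51)*46 = 184/51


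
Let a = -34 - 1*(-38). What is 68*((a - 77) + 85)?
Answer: 816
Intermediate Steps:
a = 4 (a = -34 + 38 = 4)
68*((a - 77) + 85) = 68*((4 - 77) + 85) = 68*(-73 + 85) = 68*12 = 816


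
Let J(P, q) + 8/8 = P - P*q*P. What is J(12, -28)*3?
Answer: 12129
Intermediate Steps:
J(P, q) = -1 + P - q*P**2 (J(P, q) = -1 + (P - P*q*P) = -1 + (P - q*P**2) = -1 + P - q*P**2)
J(12, -28)*3 = (-1 + 12 - 1*(-28)*12**2)*3 = (-1 + 12 - 1*(-28)*144)*3 = (-1 + 12 + 4032)*3 = 4043*3 = 12129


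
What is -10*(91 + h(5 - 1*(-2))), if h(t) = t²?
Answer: -1400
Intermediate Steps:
-10*(91 + h(5 - 1*(-2))) = -10*(91 + (5 - 1*(-2))²) = -10*(91 + (5 + 2)²) = -10*(91 + 7²) = -10*(91 + 49) = -10*140 = -1400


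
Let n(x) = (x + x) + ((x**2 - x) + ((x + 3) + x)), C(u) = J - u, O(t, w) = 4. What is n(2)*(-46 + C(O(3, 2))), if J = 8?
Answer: -546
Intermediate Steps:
C(u) = 8 - u
n(x) = 3 + x**2 + 3*x (n(x) = 2*x + ((x**2 - x) + ((3 + x) + x)) = 2*x + ((x**2 - x) + (3 + 2*x)) = 2*x + (3 + x + x**2) = 3 + x**2 + 3*x)
n(2)*(-46 + C(O(3, 2))) = (3 + 2**2 + 3*2)*(-46 + (8 - 1*4)) = (3 + 4 + 6)*(-46 + (8 - 4)) = 13*(-46 + 4) = 13*(-42) = -546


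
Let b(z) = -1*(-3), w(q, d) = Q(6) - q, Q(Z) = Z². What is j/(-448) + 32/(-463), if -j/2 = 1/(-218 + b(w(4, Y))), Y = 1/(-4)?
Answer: -1541583/22298080 ≈ -0.069135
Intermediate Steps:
Y = -¼ ≈ -0.25000
w(q, d) = 36 - q (w(q, d) = 6² - q = 36 - q)
b(z) = 3
j = 2/215 (j = -2/(-218 + 3) = -2/(-215) = -2*(-1/215) = 2/215 ≈ 0.0093023)
j/(-448) + 32/(-463) = (2/215)/(-448) + 32/(-463) = (2/215)*(-1/448) + 32*(-1/463) = -1/48160 - 32/463 = -1541583/22298080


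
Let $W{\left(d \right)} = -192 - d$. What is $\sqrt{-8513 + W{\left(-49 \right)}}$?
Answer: $4 i \sqrt{541} \approx 93.038 i$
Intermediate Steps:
$\sqrt{-8513 + W{\left(-49 \right)}} = \sqrt{-8513 - 143} = \sqrt{-8656} = 4 i \sqrt{541}$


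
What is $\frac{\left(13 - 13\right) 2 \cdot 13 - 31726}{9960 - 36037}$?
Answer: $\frac{31726}{26077} \approx 1.2166$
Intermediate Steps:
$\frac{\left(13 - 13\right) 2 \cdot 13 - 31726}{9960 - 36037} = \frac{0 \cdot 2 \cdot 13 - 31726}{-26077} = \left(0 \cdot 13 - 31726\right) \left(- \frac{1}{26077}\right) = \left(0 - 31726\right) \left(- \frac{1}{26077}\right) = \left(-31726\right) \left(- \frac{1}{26077}\right) = \frac{31726}{26077}$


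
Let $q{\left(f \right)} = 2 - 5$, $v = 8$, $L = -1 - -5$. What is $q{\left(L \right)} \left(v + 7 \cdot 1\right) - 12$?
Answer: $-57$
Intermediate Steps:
$L = 4$ ($L = -1 + 5 = 4$)
$q{\left(f \right)} = -3$ ($q{\left(f \right)} = 2 - 5 = -3$)
$q{\left(L \right)} \left(v + 7 \cdot 1\right) - 12 = - 3 \left(8 + 7 \cdot 1\right) - 12 = - 3 \left(8 + 7\right) - 12 = \left(-3\right) 15 - 12 = -45 - 12 = -57$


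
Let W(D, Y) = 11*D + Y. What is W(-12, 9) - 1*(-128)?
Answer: 5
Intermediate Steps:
W(D, Y) = Y + 11*D
W(-12, 9) - 1*(-128) = (9 + 11*(-12)) - 1*(-128) = (9 - 132) + 128 = -123 + 128 = 5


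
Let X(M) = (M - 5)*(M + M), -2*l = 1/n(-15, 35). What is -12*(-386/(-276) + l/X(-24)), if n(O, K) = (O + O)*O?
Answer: -40298377/2401200 ≈ -16.783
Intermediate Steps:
n(O, K) = 2*O² (n(O, K) = (2*O)*O = 2*O²)
l = -1/900 (l = -1/(2*(2*(-15)²)) = -1/(2*(2*225)) = -½/450 = -½*1/450 = -1/900 ≈ -0.0011111)
X(M) = 2*M*(-5 + M) (X(M) = (-5 + M)*(2*M) = 2*M*(-5 + M))
-12*(-386/(-276) + l/X(-24)) = -12*(-386/(-276) - (-1/(48*(-5 - 24)))/900) = -12*(-386*(-1/276) - 1/(900*(2*(-24)*(-29)))) = -12*(193/138 - 1/900/1392) = -12*(193/138 - 1/900*1/1392) = -12*(193/138 - 1/1252800) = -12*40298377/28814400 = -40298377/2401200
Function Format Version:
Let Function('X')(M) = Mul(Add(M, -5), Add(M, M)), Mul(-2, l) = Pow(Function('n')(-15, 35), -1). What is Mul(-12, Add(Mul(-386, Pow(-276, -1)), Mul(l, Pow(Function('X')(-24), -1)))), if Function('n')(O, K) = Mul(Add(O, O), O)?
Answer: Rational(-40298377, 2401200) ≈ -16.783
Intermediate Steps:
Function('n')(O, K) = Mul(2, Pow(O, 2)) (Function('n')(O, K) = Mul(Mul(2, O), O) = Mul(2, Pow(O, 2)))
l = Rational(-1, 900) (l = Mul(Rational(-1, 2), Pow(Mul(2, Pow(-15, 2)), -1)) = Mul(Rational(-1, 2), Pow(Mul(2, 225), -1)) = Mul(Rational(-1, 2), Pow(450, -1)) = Mul(Rational(-1, 2), Rational(1, 450)) = Rational(-1, 900) ≈ -0.0011111)
Function('X')(M) = Mul(2, M, Add(-5, M)) (Function('X')(M) = Mul(Add(-5, M), Mul(2, M)) = Mul(2, M, Add(-5, M)))
Mul(-12, Add(Mul(-386, Pow(-276, -1)), Mul(l, Pow(Function('X')(-24), -1)))) = Mul(-12, Add(Mul(-386, Pow(-276, -1)), Mul(Rational(-1, 900), Pow(Mul(2, -24, Add(-5, -24)), -1)))) = Mul(-12, Add(Mul(-386, Rational(-1, 276)), Mul(Rational(-1, 900), Pow(Mul(2, -24, -29), -1)))) = Mul(-12, Add(Rational(193, 138), Mul(Rational(-1, 900), Pow(1392, -1)))) = Mul(-12, Add(Rational(193, 138), Mul(Rational(-1, 900), Rational(1, 1392)))) = Mul(-12, Add(Rational(193, 138), Rational(-1, 1252800))) = Mul(-12, Rational(40298377, 28814400)) = Rational(-40298377, 2401200)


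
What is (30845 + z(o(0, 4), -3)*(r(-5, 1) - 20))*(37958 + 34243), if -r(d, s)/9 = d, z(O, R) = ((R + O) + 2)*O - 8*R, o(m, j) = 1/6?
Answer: 27241316965/12 ≈ 2.2701e+9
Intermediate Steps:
o(m, j) = ⅙
z(O, R) = -8*R + O*(2 + O + R) (z(O, R) = ((O + R) + 2)*O - 8*R = (2 + O + R)*O - 8*R = O*(2 + O + R) - 8*R = -8*R + O*(2 + O + R))
r(d, s) = -9*d
(30845 + z(o(0, 4), -3)*(r(-5, 1) - 20))*(37958 + 34243) = (30845 + ((⅙)² - 8*(-3) + 2*(⅙) + (⅙)*(-3))*(-9*(-5) - 20))*(37958 + 34243) = (30845 + (1/36 + 24 + ⅓ - ½)*(45 - 20))*72201 = (30845 + (859/36)*25)*72201 = (30845 + 21475/36)*72201 = (1131895/36)*72201 = 27241316965/12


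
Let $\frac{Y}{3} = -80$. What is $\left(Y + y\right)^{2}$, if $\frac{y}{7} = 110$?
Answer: $280900$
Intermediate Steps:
$y = 770$ ($y = 7 \cdot 110 = 770$)
$Y = -240$ ($Y = 3 \left(-80\right) = -240$)
$\left(Y + y\right)^{2} = \left(-240 + 770\right)^{2} = 530^{2} = 280900$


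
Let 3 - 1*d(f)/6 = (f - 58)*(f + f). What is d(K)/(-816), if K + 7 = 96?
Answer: 5515/136 ≈ 40.551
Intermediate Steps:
K = 89 (K = -7 + 96 = 89)
d(f) = 18 - 12*f*(-58 + f) (d(f) = 18 - 6*(f - 58)*(f + f) = 18 - 6*(-58 + f)*2*f = 18 - 12*f*(-58 + f))
d(K)/(-816) = (18 - 12*89² + 696*89)/(-816) = (18 - 12*7921 + 61944)*(-1/816) = (18 - 95052 + 61944)*(-1/816) = -33090*(-1/816) = 5515/136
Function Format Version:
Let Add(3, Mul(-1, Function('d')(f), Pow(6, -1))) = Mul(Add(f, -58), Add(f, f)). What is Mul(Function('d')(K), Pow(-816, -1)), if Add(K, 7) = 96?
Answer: Rational(5515, 136) ≈ 40.551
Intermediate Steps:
K = 89 (K = Add(-7, 96) = 89)
Function('d')(f) = Add(18, Mul(-12, f, Add(-58, f))) (Function('d')(f) = Add(18, Mul(-6, Mul(Add(f, -58), Add(f, f)))) = Add(18, Mul(-6, Mul(Add(-58, f), Mul(2, f)))) = Add(18, Mul(-6, Mul(2, f, Add(-58, f)))) = Add(18, Mul(-12, f, Add(-58, f))))
Mul(Function('d')(K), Pow(-816, -1)) = Mul(Add(18, Mul(-12, Pow(89, 2)), Mul(696, 89)), Pow(-816, -1)) = Mul(Add(18, Mul(-12, 7921), 61944), Rational(-1, 816)) = Mul(Add(18, -95052, 61944), Rational(-1, 816)) = Mul(-33090, Rational(-1, 816)) = Rational(5515, 136)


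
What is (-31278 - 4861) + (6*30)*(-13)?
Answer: -38479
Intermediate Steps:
(-31278 - 4861) + (6*30)*(-13) = -36139 + 180*(-13) = -36139 - 2340 = -38479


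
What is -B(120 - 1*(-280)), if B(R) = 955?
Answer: -955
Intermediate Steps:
-B(120 - 1*(-280)) = -1*955 = -955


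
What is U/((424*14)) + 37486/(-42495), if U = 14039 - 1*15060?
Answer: -265904291/252250320 ≈ -1.0541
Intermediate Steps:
U = -1021 (U = 14039 - 15060 = -1021)
U/((424*14)) + 37486/(-42495) = -1021/(424*14) + 37486/(-42495) = -1021/5936 + 37486*(-1/42495) = -1021*1/5936 - 37486/42495 = -1021/5936 - 37486/42495 = -265904291/252250320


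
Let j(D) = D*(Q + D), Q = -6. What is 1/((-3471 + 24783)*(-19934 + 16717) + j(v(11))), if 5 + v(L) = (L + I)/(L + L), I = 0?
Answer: -4/274242627 ≈ -1.4586e-8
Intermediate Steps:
v(L) = -9/2 (v(L) = -5 + (L + 0)/(L + L) = -5 + L/((2*L)) = -5 + L*(1/(2*L)) = -5 + ½ = -9/2)
j(D) = D*(-6 + D)
1/((-3471 + 24783)*(-19934 + 16717) + j(v(11))) = 1/((-3471 + 24783)*(-19934 + 16717) - 9*(-6 - 9/2)/2) = 1/(21312*(-3217) - 9/2*(-21/2)) = 1/(-68560704 + 189/4) = 1/(-274242627/4) = -4/274242627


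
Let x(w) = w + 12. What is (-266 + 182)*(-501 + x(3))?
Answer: 40824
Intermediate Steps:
x(w) = 12 + w
(-266 + 182)*(-501 + x(3)) = (-266 + 182)*(-501 + (12 + 3)) = -84*(-501 + 15) = -84*(-486) = 40824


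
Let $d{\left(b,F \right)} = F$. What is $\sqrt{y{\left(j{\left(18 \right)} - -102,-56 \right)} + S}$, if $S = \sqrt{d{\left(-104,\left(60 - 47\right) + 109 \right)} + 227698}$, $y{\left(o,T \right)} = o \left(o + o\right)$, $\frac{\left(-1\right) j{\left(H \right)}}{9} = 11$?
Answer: $\sqrt{18 + 2 \sqrt{56955}} \approx 22.255$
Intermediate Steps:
$j{\left(H \right)} = -99$ ($j{\left(H \right)} = \left(-9\right) 11 = -99$)
$y{\left(o,T \right)} = 2 o^{2}$ ($y{\left(o,T \right)} = o 2 o = 2 o^{2}$)
$S = 2 \sqrt{56955}$ ($S = \sqrt{\left(\left(60 - 47\right) + 109\right) + 227698} = \sqrt{\left(13 + 109\right) + 227698} = \sqrt{122 + 227698} = \sqrt{227820} = 2 \sqrt{56955} \approx 477.3$)
$\sqrt{y{\left(j{\left(18 \right)} - -102,-56 \right)} + S} = \sqrt{2 \left(-99 - -102\right)^{2} + 2 \sqrt{56955}} = \sqrt{2 \left(-99 + 102\right)^{2} + 2 \sqrt{56955}} = \sqrt{2 \cdot 3^{2} + 2 \sqrt{56955}} = \sqrt{2 \cdot 9 + 2 \sqrt{56955}} = \sqrt{18 + 2 \sqrt{56955}}$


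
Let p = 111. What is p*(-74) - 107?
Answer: -8321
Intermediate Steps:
p*(-74) - 107 = 111*(-74) - 107 = -8214 - 107 = -8321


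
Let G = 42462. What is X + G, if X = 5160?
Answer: 47622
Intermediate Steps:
X + G = 5160 + 42462 = 47622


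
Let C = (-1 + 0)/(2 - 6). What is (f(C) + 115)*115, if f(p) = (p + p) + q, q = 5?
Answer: 27715/2 ≈ 13858.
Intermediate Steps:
C = ¼ (C = -1/(-4) = -1*(-¼) = ¼ ≈ 0.25000)
f(p) = 5 + 2*p (f(p) = (p + p) + 5 = 2*p + 5 = 5 + 2*p)
(f(C) + 115)*115 = ((5 + 2*(¼)) + 115)*115 = ((5 + ½) + 115)*115 = (11/2 + 115)*115 = (241/2)*115 = 27715/2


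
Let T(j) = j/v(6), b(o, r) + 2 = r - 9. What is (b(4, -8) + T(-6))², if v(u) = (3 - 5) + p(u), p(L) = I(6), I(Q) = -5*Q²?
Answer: 2979076/8281 ≈ 359.75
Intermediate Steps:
p(L) = -180 (p(L) = -5*6² = -5*36 = -180)
v(u) = -182 (v(u) = (3 - 5) - 180 = -2 - 180 = -182)
b(o, r) = -11 + r (b(o, r) = -2 + (r - 9) = -2 + (-9 + r) = -11 + r)
T(j) = -j/182 (T(j) = j/(-182) = j*(-1/182) = -j/182)
(b(4, -8) + T(-6))² = ((-11 - 8) - 1/182*(-6))² = (-19 + 3/91)² = (-1726/91)² = 2979076/8281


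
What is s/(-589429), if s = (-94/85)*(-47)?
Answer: -4418/50101465 ≈ -8.8181e-5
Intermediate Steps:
s = 4418/85 (s = ((1/85)*(-94))*(-47) = -94/85*(-47) = 4418/85 ≈ 51.976)
s/(-589429) = (4418/85)/(-589429) = (4418/85)*(-1/589429) = -4418/50101465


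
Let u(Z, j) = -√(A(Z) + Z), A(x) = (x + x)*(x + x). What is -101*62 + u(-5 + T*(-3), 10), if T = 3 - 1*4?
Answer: -6262 - √14 ≈ -6265.7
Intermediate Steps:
A(x) = 4*x² (A(x) = (2*x)*(2*x) = 4*x²)
T = -1 (T = 3 - 4 = -1)
u(Z, j) = -√(Z + 4*Z²) (u(Z, j) = -√(4*Z² + Z) = -√(Z + 4*Z²))
-101*62 + u(-5 + T*(-3), 10) = -101*62 - √((-5 - 1*(-3))*(1 + 4*(-5 - 1*(-3)))) = -6262 - √((-5 + 3)*(1 + 4*(-5 + 3))) = -6262 - √(-2*(1 + 4*(-2))) = -6262 - √(-2*(1 - 8)) = -6262 - √(-2*(-7)) = -6262 - √14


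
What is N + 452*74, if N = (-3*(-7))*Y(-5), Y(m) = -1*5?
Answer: 33343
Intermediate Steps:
Y(m) = -5
N = -105 (N = -3*(-7)*(-5) = 21*(-5) = -105)
N + 452*74 = -105 + 452*74 = -105 + 33448 = 33343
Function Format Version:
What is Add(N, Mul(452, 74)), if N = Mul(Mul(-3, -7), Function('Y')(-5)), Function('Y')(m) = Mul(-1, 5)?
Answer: 33343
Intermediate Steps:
Function('Y')(m) = -5
N = -105 (N = Mul(Mul(-3, -7), -5) = Mul(21, -5) = -105)
Add(N, Mul(452, 74)) = Add(-105, Mul(452, 74)) = Add(-105, 33448) = 33343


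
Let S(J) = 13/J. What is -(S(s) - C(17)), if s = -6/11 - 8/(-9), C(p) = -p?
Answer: -1865/34 ≈ -54.853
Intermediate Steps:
s = 34/99 (s = -6*1/11 - 8*(-1/9) = -6/11 + 8/9 = 34/99 ≈ 0.34343)
-(S(s) - C(17)) = -(13/(34/99) - (-1)*17) = -(13*(99/34) - 1*(-17)) = -(1287/34 + 17) = -1*1865/34 = -1865/34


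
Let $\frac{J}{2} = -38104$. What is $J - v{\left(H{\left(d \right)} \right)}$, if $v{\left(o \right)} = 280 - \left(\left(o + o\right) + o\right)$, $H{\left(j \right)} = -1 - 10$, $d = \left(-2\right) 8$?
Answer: $-76521$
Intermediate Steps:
$J = -76208$ ($J = 2 \left(-38104\right) = -76208$)
$d = -16$
$H{\left(j \right)} = -11$
$v{\left(o \right)} = 280 - 3 o$ ($v{\left(o \right)} = 280 - \left(2 o + o\right) = 280 - 3 o$)
$J - v{\left(H{\left(d \right)} \right)} = -76208 - \left(280 - -33\right) = -76208 - \left(280 + 33\right) = -76208 - 313 = -76521$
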